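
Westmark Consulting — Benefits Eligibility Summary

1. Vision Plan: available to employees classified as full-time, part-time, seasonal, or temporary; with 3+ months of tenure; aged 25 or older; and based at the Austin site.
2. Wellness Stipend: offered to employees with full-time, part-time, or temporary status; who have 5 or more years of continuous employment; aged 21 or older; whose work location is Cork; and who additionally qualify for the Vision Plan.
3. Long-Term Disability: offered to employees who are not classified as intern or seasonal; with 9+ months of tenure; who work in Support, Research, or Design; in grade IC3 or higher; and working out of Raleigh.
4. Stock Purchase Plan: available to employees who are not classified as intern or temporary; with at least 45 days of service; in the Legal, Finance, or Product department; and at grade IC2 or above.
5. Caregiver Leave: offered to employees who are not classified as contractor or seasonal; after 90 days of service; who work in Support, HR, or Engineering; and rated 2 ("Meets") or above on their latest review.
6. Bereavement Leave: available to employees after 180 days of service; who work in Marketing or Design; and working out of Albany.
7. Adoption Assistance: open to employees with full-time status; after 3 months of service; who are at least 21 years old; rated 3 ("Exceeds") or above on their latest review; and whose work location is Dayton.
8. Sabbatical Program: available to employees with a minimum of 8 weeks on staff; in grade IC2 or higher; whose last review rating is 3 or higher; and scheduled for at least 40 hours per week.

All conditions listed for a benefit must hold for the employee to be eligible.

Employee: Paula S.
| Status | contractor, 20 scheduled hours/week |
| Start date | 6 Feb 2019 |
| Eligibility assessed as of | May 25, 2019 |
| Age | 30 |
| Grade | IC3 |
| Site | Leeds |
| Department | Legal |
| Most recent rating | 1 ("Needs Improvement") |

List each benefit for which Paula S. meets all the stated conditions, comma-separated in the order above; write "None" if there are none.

Stock Purchase Plan

Service from 6 Feb 2019 to May 25, 2019: 108 days.
Vision Plan — status contractor ✗ (requires full-time, part-time, seasonal, or temporary) → not eligible.
Wellness Stipend — status contractor ✗ (requires full-time, part-time, or temporary) → not eligible.
Long-Term Disability — status contractor ✓ (not excluded); service 108 days < 9 months (≈270 days) ✗ → not eligible.
Stock Purchase Plan — status contractor ✓ (not excluded); service 108 days ≥ 45 days ✓; dept Legal ✓; grade IC3 ≥ IC2 ✓ → eligible.
Caregiver Leave — status contractor ✗ (excluded) → not eligible.
Bereavement Leave — service 108 days < 180 days ✗ → not eligible.
Adoption Assistance — status contractor ✗ (requires full-time) → not eligible.
Sabbatical Program — service 108 days ≥ 8 weeks (≈56 days) ✓; grade IC3 ≥ IC2 ✓; rating 1 < 3 ✗ → not eligible.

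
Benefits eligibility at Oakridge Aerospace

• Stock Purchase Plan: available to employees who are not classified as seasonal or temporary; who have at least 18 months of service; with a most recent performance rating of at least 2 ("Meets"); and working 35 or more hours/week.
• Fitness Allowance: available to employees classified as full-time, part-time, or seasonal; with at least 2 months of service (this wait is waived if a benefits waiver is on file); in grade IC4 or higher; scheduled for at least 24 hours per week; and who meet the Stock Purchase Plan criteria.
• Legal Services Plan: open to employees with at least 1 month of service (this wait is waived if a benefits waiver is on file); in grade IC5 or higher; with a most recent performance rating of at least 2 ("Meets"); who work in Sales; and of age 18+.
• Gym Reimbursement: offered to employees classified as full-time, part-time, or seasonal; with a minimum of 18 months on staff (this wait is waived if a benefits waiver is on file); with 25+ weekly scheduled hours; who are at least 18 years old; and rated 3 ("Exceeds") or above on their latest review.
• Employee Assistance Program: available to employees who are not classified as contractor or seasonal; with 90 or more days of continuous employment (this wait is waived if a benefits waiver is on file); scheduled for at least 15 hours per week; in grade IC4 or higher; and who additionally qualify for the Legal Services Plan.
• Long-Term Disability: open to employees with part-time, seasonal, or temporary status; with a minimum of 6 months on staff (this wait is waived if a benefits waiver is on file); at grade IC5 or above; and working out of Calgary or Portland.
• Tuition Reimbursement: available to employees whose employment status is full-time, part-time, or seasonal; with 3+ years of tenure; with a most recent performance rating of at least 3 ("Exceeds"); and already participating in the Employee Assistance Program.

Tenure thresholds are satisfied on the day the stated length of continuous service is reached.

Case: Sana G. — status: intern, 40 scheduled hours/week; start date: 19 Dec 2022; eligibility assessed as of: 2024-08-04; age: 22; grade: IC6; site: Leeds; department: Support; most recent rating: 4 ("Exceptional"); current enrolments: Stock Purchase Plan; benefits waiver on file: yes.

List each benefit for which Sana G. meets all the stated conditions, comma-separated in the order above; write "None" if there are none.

Stock Purchase Plan

Service from 19 Dec 2022 to 2024-08-04: 594 days.
Stock Purchase Plan — status intern ✓ (not excluded); service 594 days ≥ 18 months (≈540 days) ✓; rating 4 ≥ 2 ✓; 40 hrs/wk ≥ 35 ✓ → eligible.
Fitness Allowance — status intern ✗ (requires full-time, part-time, or seasonal) → not eligible.
Legal Services Plan — benefits waiver on file ✓; grade IC6 ≥ IC5 ✓; rating 4 ≥ 2 ✓; dept Support ✗ → not eligible.
Gym Reimbursement — status intern ✗ (requires full-time, part-time, or seasonal) → not eligible.
Employee Assistance Program — status intern ✓ (not excluded); benefits waiver on file ✓; 40 hrs/wk ≥ 15 ✓; grade IC6 ≥ IC4 ✓; not eligible for Legal Services Plan ✗ → not eligible.
Long-Term Disability — status intern ✗ (requires part-time, seasonal, or temporary) → not eligible.
Tuition Reimbursement — status intern ✗ (requires full-time, part-time, or seasonal) → not eligible.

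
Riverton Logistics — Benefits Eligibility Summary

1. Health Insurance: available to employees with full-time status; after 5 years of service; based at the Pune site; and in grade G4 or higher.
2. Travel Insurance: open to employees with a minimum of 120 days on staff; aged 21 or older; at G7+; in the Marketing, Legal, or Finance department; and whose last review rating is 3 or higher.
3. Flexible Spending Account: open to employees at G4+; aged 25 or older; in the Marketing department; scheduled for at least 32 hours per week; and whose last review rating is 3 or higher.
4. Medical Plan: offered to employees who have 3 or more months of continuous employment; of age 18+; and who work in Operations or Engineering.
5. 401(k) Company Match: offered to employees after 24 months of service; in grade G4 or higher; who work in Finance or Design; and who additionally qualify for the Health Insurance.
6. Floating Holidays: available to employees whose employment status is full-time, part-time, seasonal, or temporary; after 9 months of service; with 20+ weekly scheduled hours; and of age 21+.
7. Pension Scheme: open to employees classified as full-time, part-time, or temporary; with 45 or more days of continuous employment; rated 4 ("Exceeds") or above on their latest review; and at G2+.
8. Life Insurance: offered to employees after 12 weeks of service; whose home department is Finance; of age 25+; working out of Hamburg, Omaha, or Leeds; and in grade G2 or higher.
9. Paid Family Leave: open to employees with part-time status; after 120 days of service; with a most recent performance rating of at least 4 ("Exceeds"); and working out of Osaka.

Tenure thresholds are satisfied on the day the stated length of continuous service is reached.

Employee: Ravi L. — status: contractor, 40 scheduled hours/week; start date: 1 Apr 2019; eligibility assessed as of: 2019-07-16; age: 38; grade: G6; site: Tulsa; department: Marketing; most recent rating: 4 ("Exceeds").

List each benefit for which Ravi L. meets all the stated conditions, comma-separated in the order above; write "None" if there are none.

Flexible Spending Account

Service from 1 Apr 2019 to 2019-07-16: 106 days.
Health Insurance — status contractor ✗ (requires full-time) → not eligible.
Travel Insurance — service 106 days < 120 days ✗ → not eligible.
Flexible Spending Account — grade G6 ≥ G4 ✓; age 38 ≥ 25 ✓; dept Marketing ✓; 40 hrs/wk ≥ 32 ✓; rating 4 ≥ 3 ✓ → eligible.
Medical Plan — service 106 days ≥ 3 months (≈90 days) ✓; age 38 ≥ 18 ✓; dept Marketing ✗ → not eligible.
401(k) Company Match — service 106 days < 24 months (≈720 days) ✗ → not eligible.
Floating Holidays — status contractor ✗ (requires full-time, part-time, seasonal, or temporary) → not eligible.
Pension Scheme — status contractor ✗ (requires full-time, part-time, or temporary) → not eligible.
Life Insurance — service 106 days ≥ 12 weeks (≈84 days) ✓; dept Marketing ✗ → not eligible.
Paid Family Leave — status contractor ✗ (requires part-time) → not eligible.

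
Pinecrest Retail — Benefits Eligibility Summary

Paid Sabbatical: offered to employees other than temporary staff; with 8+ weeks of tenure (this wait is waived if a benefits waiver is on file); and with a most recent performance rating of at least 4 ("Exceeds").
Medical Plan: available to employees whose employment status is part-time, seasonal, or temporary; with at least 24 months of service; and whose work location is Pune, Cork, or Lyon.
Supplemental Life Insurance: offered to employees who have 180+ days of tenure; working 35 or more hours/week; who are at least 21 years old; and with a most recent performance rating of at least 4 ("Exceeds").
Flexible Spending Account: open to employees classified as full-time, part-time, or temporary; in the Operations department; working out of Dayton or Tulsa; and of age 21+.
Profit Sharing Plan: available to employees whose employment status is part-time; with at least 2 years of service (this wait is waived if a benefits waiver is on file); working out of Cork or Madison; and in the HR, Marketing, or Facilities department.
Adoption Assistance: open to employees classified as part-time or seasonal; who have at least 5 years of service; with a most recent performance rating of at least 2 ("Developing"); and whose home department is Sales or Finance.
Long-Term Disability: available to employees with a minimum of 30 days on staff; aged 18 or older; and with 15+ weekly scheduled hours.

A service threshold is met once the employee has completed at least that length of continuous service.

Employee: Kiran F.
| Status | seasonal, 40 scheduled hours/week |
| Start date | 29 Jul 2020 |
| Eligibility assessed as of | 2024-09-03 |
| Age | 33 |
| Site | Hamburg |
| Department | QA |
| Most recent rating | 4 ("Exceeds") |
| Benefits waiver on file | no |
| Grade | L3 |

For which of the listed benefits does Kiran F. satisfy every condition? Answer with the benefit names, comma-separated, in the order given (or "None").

Service from 29 Jul 2020 to 2024-09-03: 1497 days.
Paid Sabbatical — status seasonal ✓ (not excluded); no waiver, service 1497 days ≥ 8 weeks (≈56 days) ✓; rating 4 ≥ 4 ✓ → eligible.
Medical Plan — status seasonal ✓; service 1497 days ≥ 24 months (≈720 days) ✓; site Hamburg ✗ (not Pune, Cork, or Lyon) → not eligible.
Supplemental Life Insurance — service 1497 days ≥ 180 days ✓; 40 hrs/wk ≥ 35 ✓; age 33 ≥ 21 ✓; rating 4 ≥ 4 ✓ → eligible.
Flexible Spending Account — status seasonal ✗ (requires full-time, part-time, or temporary) → not eligible.
Profit Sharing Plan — status seasonal ✗ (requires part-time) → not eligible.
Adoption Assistance — status seasonal ✓; service 1497 days < 5 years (≈1825 days) ✗ → not eligible.
Long-Term Disability — service 1497 days ≥ 30 days ✓; age 33 ≥ 18 ✓; 40 hrs/wk ≥ 15 ✓ → eligible.

Paid Sabbatical, Supplemental Life Insurance, Long-Term Disability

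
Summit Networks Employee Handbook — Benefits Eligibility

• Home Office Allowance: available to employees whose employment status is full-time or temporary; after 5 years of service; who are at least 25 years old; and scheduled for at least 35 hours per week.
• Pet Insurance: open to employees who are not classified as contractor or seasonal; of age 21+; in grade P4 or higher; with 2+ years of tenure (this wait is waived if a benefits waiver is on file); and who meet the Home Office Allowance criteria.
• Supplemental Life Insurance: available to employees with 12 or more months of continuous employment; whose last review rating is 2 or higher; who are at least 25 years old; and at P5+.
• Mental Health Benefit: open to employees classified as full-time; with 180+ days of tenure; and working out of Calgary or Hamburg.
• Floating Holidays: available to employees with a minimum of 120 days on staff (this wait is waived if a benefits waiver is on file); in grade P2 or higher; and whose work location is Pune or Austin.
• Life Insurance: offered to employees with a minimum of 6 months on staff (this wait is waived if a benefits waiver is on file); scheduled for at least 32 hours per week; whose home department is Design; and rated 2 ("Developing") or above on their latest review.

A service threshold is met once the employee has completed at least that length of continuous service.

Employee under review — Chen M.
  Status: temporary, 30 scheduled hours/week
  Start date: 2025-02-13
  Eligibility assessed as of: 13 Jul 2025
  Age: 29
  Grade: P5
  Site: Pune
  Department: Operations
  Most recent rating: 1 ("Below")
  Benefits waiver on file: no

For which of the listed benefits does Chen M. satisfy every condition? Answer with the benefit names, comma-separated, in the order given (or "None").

Service from 2025-02-13 to 13 Jul 2025: 150 days.
Home Office Allowance — status temporary ✓; service 150 days < 5 years (≈1825 days) ✗ → not eligible.
Pet Insurance — status temporary ✓ (not excluded); age 29 ≥ 21 ✓; grade P5 ≥ P4 ✓; no waiver, service 150 days < 2 years (≈730 days) ✗ → not eligible.
Supplemental Life Insurance — service 150 days < 12 months (≈360 days) ✗ → not eligible.
Mental Health Benefit — status temporary ✗ (requires full-time) → not eligible.
Floating Holidays — no waiver, service 150 days ≥ 120 days ✓; grade P5 ≥ P2 ✓; site Pune ✓ → eligible.
Life Insurance — no waiver, service 150 days < 6 months (≈180 days) ✗ → not eligible.

Floating Holidays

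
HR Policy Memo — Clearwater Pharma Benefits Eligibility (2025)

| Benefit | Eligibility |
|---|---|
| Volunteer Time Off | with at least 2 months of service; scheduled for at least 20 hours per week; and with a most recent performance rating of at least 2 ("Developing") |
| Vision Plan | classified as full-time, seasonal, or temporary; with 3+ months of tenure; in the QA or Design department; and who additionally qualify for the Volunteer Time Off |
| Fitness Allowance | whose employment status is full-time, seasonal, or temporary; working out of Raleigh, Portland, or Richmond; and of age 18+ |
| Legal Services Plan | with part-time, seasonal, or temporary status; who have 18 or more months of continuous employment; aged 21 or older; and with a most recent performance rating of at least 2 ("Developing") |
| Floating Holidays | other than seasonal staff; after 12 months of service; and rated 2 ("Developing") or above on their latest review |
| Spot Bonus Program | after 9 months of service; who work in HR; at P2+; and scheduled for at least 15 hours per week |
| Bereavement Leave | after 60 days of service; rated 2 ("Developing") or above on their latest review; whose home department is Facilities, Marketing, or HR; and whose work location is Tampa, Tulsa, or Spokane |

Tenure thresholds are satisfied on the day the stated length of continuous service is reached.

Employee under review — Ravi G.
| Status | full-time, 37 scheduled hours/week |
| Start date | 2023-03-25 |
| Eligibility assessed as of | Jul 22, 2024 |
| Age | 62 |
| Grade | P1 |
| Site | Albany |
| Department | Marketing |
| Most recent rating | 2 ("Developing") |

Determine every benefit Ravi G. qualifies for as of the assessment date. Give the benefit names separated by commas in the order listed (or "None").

Service from 2023-03-25 to Jul 22, 2024: 485 days.
Volunteer Time Off — service 485 days ≥ 2 months (≈60 days) ✓; 37 hrs/wk ≥ 20 ✓; rating 2 ≥ 2 ✓ → eligible.
Vision Plan — status full-time ✓; service 485 days ≥ 3 months (≈90 days) ✓; dept Marketing ✗ → not eligible.
Fitness Allowance — status full-time ✓; site Albany ✗ (not Raleigh, Portland, or Richmond) → not eligible.
Legal Services Plan — status full-time ✗ (requires part-time, seasonal, or temporary) → not eligible.
Floating Holidays — status full-time ✓ (not excluded); service 485 days ≥ 12 months (≈360 days) ✓; rating 2 ≥ 2 ✓ → eligible.
Spot Bonus Program — service 485 days ≥ 9 months (≈270 days) ✓; dept Marketing ✗ → not eligible.
Bereavement Leave — service 485 days ≥ 60 days ✓; rating 2 ≥ 2 ✓; dept Marketing ✓; site Albany ✗ (not Tampa, Tulsa, or Spokane) → not eligible.

Volunteer Time Off, Floating Holidays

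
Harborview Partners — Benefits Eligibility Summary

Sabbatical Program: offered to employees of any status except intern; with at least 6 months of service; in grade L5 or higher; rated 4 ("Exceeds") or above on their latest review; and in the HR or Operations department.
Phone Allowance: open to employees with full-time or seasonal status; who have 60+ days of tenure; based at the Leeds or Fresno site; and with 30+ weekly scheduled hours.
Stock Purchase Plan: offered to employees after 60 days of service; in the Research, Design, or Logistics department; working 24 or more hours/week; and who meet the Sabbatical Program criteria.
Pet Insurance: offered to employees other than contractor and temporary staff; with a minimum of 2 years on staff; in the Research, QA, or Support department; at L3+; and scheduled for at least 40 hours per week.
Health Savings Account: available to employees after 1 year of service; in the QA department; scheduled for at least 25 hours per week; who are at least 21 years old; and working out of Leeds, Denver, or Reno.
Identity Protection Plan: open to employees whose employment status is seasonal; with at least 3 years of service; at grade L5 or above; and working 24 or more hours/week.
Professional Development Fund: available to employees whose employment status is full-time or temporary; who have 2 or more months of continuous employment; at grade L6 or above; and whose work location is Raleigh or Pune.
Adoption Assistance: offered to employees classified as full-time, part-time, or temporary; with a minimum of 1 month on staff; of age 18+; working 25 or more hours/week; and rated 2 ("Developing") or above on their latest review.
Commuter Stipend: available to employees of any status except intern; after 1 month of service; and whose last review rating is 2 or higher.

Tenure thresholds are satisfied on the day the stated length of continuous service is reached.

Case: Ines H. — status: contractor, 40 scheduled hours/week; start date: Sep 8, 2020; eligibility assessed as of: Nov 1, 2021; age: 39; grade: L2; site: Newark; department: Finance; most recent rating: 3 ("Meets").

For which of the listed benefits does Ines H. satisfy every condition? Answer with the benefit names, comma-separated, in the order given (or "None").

Commuter Stipend

Service from Sep 8, 2020 to Nov 1, 2021: 419 days.
Sabbatical Program — status contractor ✓ (not excluded); service 419 days ≥ 6 months (≈180 days) ✓; grade L2 < L5 ✗ → not eligible.
Phone Allowance — status contractor ✗ (requires full-time or seasonal) → not eligible.
Stock Purchase Plan — service 419 days ≥ 60 days ✓; dept Finance ✗ → not eligible.
Pet Insurance — status contractor ✗ (excluded) → not eligible.
Health Savings Account — service 419 days ≥ 1 year (≈365 days) ✓; dept Finance ✗ → not eligible.
Identity Protection Plan — status contractor ✗ (requires seasonal) → not eligible.
Professional Development Fund — status contractor ✗ (requires full-time or temporary) → not eligible.
Adoption Assistance — status contractor ✗ (requires full-time, part-time, or temporary) → not eligible.
Commuter Stipend — status contractor ✓ (not excluded); service 419 days ≥ 1 month (≈30 days) ✓; rating 3 ≥ 2 ✓ → eligible.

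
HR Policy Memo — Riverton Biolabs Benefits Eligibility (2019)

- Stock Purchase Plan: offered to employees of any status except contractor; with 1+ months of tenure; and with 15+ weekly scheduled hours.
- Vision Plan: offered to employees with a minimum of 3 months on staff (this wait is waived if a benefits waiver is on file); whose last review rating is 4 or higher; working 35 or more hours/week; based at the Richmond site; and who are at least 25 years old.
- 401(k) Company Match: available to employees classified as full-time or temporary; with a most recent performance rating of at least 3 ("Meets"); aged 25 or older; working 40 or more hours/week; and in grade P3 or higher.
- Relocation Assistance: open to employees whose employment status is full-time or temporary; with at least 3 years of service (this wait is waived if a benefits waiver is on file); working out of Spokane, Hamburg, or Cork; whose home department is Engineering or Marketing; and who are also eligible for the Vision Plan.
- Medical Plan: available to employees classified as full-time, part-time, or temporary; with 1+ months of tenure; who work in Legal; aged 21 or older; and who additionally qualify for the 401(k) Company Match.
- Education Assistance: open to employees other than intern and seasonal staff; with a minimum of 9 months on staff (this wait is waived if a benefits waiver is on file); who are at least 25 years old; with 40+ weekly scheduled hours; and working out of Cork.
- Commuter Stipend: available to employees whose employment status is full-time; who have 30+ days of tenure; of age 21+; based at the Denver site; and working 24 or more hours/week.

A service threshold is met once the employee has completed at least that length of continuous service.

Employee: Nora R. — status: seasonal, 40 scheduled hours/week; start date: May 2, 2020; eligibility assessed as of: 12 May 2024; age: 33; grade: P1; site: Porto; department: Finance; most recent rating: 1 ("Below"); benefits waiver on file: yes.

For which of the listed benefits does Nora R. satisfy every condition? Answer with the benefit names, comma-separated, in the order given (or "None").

Stock Purchase Plan

Service from May 2, 2020 to 12 May 2024: 1471 days.
Stock Purchase Plan — status seasonal ✓ (not excluded); service 1471 days ≥ 1 month (≈30 days) ✓; 40 hrs/wk ≥ 15 ✓ → eligible.
Vision Plan — benefits waiver on file ✓; rating 1 < 4 ✗ → not eligible.
401(k) Company Match — status seasonal ✗ (requires full-time or temporary) → not eligible.
Relocation Assistance — status seasonal ✗ (requires full-time or temporary) → not eligible.
Medical Plan — status seasonal ✗ (requires full-time, part-time, or temporary) → not eligible.
Education Assistance — status seasonal ✗ (excluded) → not eligible.
Commuter Stipend — status seasonal ✗ (requires full-time) → not eligible.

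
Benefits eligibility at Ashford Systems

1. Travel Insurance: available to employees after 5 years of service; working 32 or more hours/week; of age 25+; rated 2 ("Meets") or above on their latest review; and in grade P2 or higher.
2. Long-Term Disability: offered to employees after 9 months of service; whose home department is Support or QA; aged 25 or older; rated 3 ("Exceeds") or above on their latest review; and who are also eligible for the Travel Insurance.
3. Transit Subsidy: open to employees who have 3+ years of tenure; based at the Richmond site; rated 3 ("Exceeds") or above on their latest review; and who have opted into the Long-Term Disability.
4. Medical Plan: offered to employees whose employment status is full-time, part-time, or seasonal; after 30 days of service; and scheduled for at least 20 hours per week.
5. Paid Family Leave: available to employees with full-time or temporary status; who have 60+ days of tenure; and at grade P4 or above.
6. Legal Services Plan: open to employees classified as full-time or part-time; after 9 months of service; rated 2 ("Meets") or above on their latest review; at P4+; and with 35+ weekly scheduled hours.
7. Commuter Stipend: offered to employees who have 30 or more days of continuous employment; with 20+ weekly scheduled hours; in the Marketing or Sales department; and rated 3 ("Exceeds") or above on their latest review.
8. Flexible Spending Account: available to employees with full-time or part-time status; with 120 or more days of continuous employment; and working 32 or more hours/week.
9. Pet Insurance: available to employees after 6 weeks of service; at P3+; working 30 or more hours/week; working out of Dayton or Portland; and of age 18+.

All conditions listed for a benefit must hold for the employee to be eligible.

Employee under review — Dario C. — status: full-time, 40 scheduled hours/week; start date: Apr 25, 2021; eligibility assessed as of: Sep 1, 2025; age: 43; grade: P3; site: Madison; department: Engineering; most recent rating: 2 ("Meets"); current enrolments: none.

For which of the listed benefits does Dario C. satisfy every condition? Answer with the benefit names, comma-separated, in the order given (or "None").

Medical Plan, Flexible Spending Account

Service from Apr 25, 2021 to Sep 1, 2025: 1590 days.
Travel Insurance — service 1590 days < 5 years (≈1825 days) ✗ → not eligible.
Long-Term Disability — service 1590 days ≥ 9 months (≈270 days) ✓; dept Engineering ✗ → not eligible.
Transit Subsidy — service 1590 days ≥ 3 years (≈1095 days) ✓; site Madison ✗ (not Richmond) → not eligible.
Medical Plan — status full-time ✓; service 1590 days ≥ 30 days ✓; 40 hrs/wk ≥ 20 ✓ → eligible.
Paid Family Leave — status full-time ✓; service 1590 days ≥ 60 days ✓; grade P3 < P4 ✗ → not eligible.
Legal Services Plan — status full-time ✓; service 1590 days ≥ 9 months (≈270 days) ✓; rating 2 ≥ 2 ✓; grade P3 < P4 ✗ → not eligible.
Commuter Stipend — service 1590 days ≥ 30 days ✓; 40 hrs/wk ≥ 20 ✓; dept Engineering ✗ → not eligible.
Flexible Spending Account — status full-time ✓; service 1590 days ≥ 120 days ✓; 40 hrs/wk ≥ 32 ✓ → eligible.
Pet Insurance — service 1590 days ≥ 6 weeks (≈42 days) ✓; grade P3 ≥ P3 ✓; 40 hrs/wk ≥ 30 ✓; site Madison ✗ (not Dayton or Portland) → not eligible.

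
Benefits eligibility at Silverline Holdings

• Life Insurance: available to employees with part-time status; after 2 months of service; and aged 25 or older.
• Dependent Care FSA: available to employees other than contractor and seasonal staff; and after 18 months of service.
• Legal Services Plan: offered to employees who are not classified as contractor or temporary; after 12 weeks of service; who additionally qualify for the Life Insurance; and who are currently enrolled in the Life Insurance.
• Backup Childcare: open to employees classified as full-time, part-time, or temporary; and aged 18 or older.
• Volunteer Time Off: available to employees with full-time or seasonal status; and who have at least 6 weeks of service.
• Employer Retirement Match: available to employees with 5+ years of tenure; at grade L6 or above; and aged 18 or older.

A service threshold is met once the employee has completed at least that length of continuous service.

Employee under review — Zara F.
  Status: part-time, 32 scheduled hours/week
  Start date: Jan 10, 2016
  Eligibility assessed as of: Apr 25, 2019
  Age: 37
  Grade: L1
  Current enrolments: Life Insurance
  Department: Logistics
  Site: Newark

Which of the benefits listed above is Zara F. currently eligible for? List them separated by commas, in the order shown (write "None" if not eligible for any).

Life Insurance, Dependent Care FSA, Legal Services Plan, Backup Childcare

Service from Jan 10, 2016 to Apr 25, 2019: 1201 days.
Life Insurance — status part-time ✓; service 1201 days ≥ 2 months (≈60 days) ✓; age 37 ≥ 25 ✓ → eligible.
Dependent Care FSA — status part-time ✓ (not excluded); service 1201 days ≥ 18 months (≈540 days) ✓ → eligible.
Legal Services Plan — status part-time ✓ (not excluded); service 1201 days ≥ 12 weeks (≈84 days) ✓; eligible for Life Insurance ✓; enrolled in Life Insurance ✓ → eligible.
Backup Childcare — status part-time ✓; age 37 ≥ 18 ✓ → eligible.
Volunteer Time Off — status part-time ✗ (requires full-time or seasonal) → not eligible.
Employer Retirement Match — service 1201 days < 5 years (≈1825 days) ✗ → not eligible.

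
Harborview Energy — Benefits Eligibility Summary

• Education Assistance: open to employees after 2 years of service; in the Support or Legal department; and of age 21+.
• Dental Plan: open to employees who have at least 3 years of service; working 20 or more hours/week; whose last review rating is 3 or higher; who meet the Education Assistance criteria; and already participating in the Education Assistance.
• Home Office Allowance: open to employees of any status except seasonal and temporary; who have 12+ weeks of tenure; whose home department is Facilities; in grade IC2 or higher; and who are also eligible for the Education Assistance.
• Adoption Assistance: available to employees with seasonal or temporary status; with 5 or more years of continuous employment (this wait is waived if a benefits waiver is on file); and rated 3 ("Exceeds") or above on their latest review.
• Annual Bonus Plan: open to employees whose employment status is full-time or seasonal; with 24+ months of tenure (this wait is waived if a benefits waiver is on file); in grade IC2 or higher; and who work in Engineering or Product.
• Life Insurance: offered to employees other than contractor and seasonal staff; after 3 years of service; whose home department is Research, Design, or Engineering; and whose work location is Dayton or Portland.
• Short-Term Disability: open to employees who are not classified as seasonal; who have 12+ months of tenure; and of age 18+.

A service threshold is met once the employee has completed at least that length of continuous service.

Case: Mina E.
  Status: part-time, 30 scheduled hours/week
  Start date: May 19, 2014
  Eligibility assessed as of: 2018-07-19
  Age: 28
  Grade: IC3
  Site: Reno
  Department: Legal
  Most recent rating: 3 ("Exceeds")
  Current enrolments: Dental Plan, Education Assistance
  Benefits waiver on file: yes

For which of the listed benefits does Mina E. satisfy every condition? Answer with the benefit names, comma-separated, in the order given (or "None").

Service from May 19, 2014 to 2018-07-19: 1522 days.
Education Assistance — service 1522 days ≥ 2 years (≈730 days) ✓; dept Legal ✓; age 28 ≥ 21 ✓ → eligible.
Dental Plan — service 1522 days ≥ 3 years (≈1095 days) ✓; 30 hrs/wk ≥ 20 ✓; rating 3 ≥ 3 ✓; eligible for Education Assistance ✓; enrolled in Education Assistance ✓ → eligible.
Home Office Allowance — status part-time ✓ (not excluded); service 1522 days ≥ 12 weeks (≈84 days) ✓; dept Legal ✗ → not eligible.
Adoption Assistance — status part-time ✗ (requires seasonal or temporary) → not eligible.
Annual Bonus Plan — status part-time ✗ (requires full-time or seasonal) → not eligible.
Life Insurance — status part-time ✓ (not excluded); service 1522 days ≥ 3 years (≈1095 days) ✓; dept Legal ✗ → not eligible.
Short-Term Disability — status part-time ✓ (not excluded); service 1522 days ≥ 12 months (≈360 days) ✓; age 28 ≥ 18 ✓ → eligible.

Education Assistance, Dental Plan, Short-Term Disability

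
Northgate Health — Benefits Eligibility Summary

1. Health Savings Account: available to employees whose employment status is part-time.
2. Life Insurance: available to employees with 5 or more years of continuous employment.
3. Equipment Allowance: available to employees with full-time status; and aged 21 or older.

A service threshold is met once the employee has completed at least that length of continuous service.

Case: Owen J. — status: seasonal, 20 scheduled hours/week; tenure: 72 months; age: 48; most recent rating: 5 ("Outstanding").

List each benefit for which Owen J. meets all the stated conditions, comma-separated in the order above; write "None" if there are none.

Life Insurance

Health Savings Account — status seasonal ✗ (requires part-time) → not eligible.
Life Insurance — service 72 months ≥ 5 years (≈1825 days) ✓ → eligible.
Equipment Allowance — status seasonal ✗ (requires full-time) → not eligible.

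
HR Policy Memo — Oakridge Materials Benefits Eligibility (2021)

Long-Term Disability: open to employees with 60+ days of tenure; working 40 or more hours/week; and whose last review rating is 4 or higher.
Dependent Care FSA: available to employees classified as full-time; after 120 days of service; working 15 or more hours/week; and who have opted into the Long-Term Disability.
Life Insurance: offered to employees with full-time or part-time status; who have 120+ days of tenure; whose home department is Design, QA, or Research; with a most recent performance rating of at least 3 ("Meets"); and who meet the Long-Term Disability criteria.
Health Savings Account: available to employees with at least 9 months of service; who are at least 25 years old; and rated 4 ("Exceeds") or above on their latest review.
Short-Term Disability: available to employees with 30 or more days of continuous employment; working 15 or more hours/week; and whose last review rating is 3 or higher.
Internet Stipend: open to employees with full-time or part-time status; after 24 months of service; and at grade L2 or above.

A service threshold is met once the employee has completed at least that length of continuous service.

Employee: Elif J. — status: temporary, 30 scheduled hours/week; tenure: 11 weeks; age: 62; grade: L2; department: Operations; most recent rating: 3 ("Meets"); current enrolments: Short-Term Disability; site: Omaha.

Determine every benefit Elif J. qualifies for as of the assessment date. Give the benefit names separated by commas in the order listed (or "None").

Long-Term Disability — service 11 weeks ≥ 60 days ✓; 30 hrs/wk < 40 ✗ → not eligible.
Dependent Care FSA — status temporary ✗ (requires full-time) → not eligible.
Life Insurance — status temporary ✗ (requires full-time or part-time) → not eligible.
Health Savings Account — service 11 weeks < 9 months (≈270 days) ✗ → not eligible.
Short-Term Disability — service 11 weeks ≥ 30 days ✓; 30 hrs/wk ≥ 15 ✓; rating 3 ≥ 3 ✓ → eligible.
Internet Stipend — status temporary ✗ (requires full-time or part-time) → not eligible.

Short-Term Disability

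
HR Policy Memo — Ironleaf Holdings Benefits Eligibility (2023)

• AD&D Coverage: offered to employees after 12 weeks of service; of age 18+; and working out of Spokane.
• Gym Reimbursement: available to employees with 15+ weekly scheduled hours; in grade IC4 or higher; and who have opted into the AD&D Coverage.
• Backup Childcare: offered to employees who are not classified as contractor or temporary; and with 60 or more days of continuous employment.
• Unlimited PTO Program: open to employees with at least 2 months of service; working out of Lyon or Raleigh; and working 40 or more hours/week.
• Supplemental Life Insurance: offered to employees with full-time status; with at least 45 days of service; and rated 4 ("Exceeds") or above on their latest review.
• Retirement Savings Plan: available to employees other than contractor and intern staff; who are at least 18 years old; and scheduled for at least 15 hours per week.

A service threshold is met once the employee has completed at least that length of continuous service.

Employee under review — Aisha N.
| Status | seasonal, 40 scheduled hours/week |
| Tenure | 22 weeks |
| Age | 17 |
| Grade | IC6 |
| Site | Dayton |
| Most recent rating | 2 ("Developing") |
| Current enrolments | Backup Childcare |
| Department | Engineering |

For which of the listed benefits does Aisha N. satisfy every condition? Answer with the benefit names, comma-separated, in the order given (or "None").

Backup Childcare

AD&D Coverage — service 22 weeks ≥ 12 weeks ✓; age 17 < 18 ✗ → not eligible.
Gym Reimbursement — 40 hrs/wk ≥ 15 ✓; grade IC6 ≥ IC4 ✓; not enrolled in AD&D Coverage ✗ → not eligible.
Backup Childcare — status seasonal ✓ (not excluded); service 22 weeks ≥ 60 days ✓ → eligible.
Unlimited PTO Program — service 22 weeks ≥ 2 months (≈60 days) ✓; site Dayton ✗ (not Lyon or Raleigh) → not eligible.
Supplemental Life Insurance — status seasonal ✗ (requires full-time) → not eligible.
Retirement Savings Plan — status seasonal ✓ (not excluded); age 17 < 18 ✗ → not eligible.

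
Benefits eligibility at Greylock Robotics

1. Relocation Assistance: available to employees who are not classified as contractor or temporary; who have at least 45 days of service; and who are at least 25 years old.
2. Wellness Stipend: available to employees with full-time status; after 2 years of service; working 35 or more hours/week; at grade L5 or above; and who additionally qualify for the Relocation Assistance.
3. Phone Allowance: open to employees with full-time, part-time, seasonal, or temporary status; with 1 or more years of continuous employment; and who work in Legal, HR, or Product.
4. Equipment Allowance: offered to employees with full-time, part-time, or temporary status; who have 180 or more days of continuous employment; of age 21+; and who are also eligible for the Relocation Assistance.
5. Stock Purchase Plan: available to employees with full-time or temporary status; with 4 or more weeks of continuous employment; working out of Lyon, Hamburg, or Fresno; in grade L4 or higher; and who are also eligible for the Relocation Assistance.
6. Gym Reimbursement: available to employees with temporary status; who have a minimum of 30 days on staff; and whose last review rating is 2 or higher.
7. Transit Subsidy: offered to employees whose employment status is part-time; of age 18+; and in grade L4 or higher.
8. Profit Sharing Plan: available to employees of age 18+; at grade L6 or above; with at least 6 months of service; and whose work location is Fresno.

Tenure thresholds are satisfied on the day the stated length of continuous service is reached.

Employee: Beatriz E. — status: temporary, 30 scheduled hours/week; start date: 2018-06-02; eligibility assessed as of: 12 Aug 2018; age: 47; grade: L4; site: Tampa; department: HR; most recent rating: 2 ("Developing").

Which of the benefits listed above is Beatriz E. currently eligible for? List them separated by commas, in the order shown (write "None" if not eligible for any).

Gym Reimbursement

Service from 2018-06-02 to 12 Aug 2018: 71 days.
Relocation Assistance — status temporary ✗ (excluded) → not eligible.
Wellness Stipend — status temporary ✗ (requires full-time) → not eligible.
Phone Allowance — status temporary ✓; service 71 days < 1 year (≈365 days) ✗ → not eligible.
Equipment Allowance — status temporary ✓; service 71 days < 180 days ✗ → not eligible.
Stock Purchase Plan — status temporary ✓; service 71 days ≥ 4 weeks (≈28 days) ✓; site Tampa ✗ (not Lyon, Hamburg, or Fresno) → not eligible.
Gym Reimbursement — status temporary ✓; service 71 days ≥ 30 days ✓; rating 2 ≥ 2 ✓ → eligible.
Transit Subsidy — status temporary ✗ (requires part-time) → not eligible.
Profit Sharing Plan — age 47 ≥ 18 ✓; grade L4 < L6 ✗ → not eligible.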